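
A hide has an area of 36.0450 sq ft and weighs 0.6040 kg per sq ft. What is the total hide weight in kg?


Formula: Weight = area * weight_per_sqft
Substituting: Weight = 36.0450 * 0.6040
Result: 21.7712 kg


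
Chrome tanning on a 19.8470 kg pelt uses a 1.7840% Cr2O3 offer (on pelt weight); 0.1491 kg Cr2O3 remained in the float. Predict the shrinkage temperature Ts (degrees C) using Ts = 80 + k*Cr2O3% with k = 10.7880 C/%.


Offered = pelt * offer_pct / 100 = 19.8470 * 1.7840 / 100 = 0.3541 kg
Uptake = offered - residual = 0.3541 - 0.1491 = 0.2050 kg
Cr2O3% on pelt = uptake / pelt * 100 = 0.2050 / 19.8470 * 100 = 1.0328 %
Ts = 80 + k * Cr2O3% = 80 + 10.7880 * 1.0328 = 91.1413 C


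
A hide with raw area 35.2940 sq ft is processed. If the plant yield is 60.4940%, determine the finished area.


Formula: finished = raw * yield / 100
Substituting: finished = 35.2940 * 60.4940 / 100
Result: 21.3508 sq ft


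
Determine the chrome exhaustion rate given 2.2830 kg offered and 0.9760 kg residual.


Formula: Uptake = (offered - residual) / offered * 100
Substituting: Uptake = (2.2830 - 0.9760) / 2.2830 * 100
Result: 57.2492 %


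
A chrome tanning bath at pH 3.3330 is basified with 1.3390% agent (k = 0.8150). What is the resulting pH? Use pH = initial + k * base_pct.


Formula: pH_final = pH_initial + k * base_pct
Substituting: pH_final = 3.3330 + 0.8150 * 1.3390
Result: 4.4243


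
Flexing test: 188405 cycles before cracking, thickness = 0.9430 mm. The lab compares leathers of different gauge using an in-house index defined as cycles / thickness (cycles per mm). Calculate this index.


Formula: Index = cycles / thickness
Substituting: Index = 188405 / 0.9430
Result: 199793.2131 cycles/mm


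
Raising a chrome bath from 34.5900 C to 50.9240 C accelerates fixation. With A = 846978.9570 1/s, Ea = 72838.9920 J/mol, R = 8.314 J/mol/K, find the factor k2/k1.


T1 = 34.5900 + 273.15 = 307.7400 K; T2 = 50.9240 + 273.15 = 324.0740 K
k1 = A * exp(-Ea/(R*T1)) = 846978.9570 * exp(-72838.9920/(8.314*307.7400)) = 3.6644e-07 1/s
k2 = A * exp(-Ea/(R*T2)) = 846978.9570 * exp(-72838.9920/(8.314*324.0740)) = 1.5388e-06 1/s
k2/k1 = 1.5388e-06 / 3.6644e-07 = 4.1992


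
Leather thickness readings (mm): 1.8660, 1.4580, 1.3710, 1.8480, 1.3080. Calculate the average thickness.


Formula: Average = sum / n
Substituting: Average = 7.8510 / 5
Result: 1.5702 mm


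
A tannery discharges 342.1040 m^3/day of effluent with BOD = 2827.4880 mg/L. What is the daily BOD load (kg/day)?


Formula: BOD_load = volume * conc / 1000
Substituting: BOD_load = 342.1040 * 2827.4880 / 1000
Result: 967.2950 kg/day


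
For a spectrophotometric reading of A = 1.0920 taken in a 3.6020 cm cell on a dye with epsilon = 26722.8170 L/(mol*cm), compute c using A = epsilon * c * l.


Formula: c = A / (epsilon * l)
Substituting: c = 1.0920 / (26722.8170 * 3.6020)
Result: 1.1345e-05 mol/L


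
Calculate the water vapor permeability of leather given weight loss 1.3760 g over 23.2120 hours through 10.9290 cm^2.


Formula: WVP = loss / (area * time)
Substituting: WVP = 1.3760 / (10.9290 * 23.2120)
Result: 0.00542407 g/(cm^2*hr)


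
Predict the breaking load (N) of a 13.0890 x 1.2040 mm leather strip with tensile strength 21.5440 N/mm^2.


Formula: F = TS * w * t
Substituting: F = 21.5440 * 13.0890 * 1.2040
Result: 339.5153 N


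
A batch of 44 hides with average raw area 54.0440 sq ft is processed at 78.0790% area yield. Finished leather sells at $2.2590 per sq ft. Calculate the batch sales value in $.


Raw_total = N * avg_area = 44 * 54.0440 = 2377.9360 sq ft
Finished = Raw_total * yield / 100 = 2377.9360 * 78.0790 / 100 = 1856.6686 sq ft
Value = Finished * price = 1856.6686 * 2.2590 = 4194.2145 $


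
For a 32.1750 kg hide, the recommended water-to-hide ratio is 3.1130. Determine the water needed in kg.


Formula: Water = hide_weight * ratio
Substituting: Water = 32.1750 * 3.1130
Result: 100.1608 kg


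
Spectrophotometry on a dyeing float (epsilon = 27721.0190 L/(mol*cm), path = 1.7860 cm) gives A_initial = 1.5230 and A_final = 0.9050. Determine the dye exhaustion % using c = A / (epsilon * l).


c_initial = A_i / (epsilon * l) = 1.5230 / (27721.0190 * 1.7860) = 3.0762e-05 mol/L
c_final = A_f / (epsilon * l) = 0.9050 / (27721.0190 * 1.7860) = 1.8279e-05 mol/L
Exhaustion = (c_initial - c_final) / c_initial * 100 = (3.0762e-05 - 1.8279e-05) / 3.0762e-05 * 100 = 40.5778 %


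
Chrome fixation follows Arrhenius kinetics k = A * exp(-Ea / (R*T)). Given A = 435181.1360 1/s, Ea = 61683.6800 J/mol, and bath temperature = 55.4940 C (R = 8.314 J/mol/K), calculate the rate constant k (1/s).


T_K = T_C + 273.15 = 55.4940 + 273.15 = 328.6440 K
exponent = -Ea / (R * T_K) = -61683.6800 / (8.314 * 328.6440) = -22.5754
k = A * exp(exponent) = 435181.1360 * exp(-22.5754) = 6.8284e-05 1/s


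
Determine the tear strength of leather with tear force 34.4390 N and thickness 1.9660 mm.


Formula: Tear strength = force / thickness
Substituting: Tear strength = 34.4390 / 1.9660
Result: 17.5173 N/mm


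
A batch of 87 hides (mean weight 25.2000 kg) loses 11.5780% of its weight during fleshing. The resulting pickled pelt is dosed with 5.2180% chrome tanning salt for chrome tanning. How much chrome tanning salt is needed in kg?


Total_raw = N * avg_wt = 87 * 25.2000 = 2192.4000 kg
Substrate = Total_raw * (1 - loss/100) = 2192.4000 * (1 - 11.5780/100) = 1938.5639 kg
Chrome = Substrate * pct / 100 = 1938.5639 * 5.2180 / 100 = 101.1543 kg


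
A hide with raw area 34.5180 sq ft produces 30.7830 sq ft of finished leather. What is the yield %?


Formula: Yield = finished / raw * 100
Substituting: Yield = 30.7830 / 34.5180 * 100
Result: 89.1796 %


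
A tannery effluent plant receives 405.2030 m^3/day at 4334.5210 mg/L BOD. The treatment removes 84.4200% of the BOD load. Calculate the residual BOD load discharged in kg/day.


Load_in = volume * conc / 1000 = 405.2030 * 4334.5210 / 1000 = 1756.3609 kg/day
Removed = Load_in * eff / 100 = 1756.3609 * 84.4200 / 100 = 1482.7199 kg/day
Load_out = Load_in - Removed = 1756.3609 - 1482.7199 = 273.6410 kg/day


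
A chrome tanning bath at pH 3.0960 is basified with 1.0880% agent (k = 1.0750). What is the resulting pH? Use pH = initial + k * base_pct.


Formula: pH_final = pH_initial + k * base_pct
Substituting: pH_final = 3.0960 + 1.0750 * 1.0880
Result: 4.2656


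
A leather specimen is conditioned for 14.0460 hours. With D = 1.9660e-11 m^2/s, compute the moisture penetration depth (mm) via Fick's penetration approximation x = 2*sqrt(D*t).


t = 14.0460 hr * 3600 = 50565.6000 s
D * t = 1.9660e-11 * 50565.6000 = 9.9412e-07
x = 2 * sqrt(D*t) = 2 * sqrt(9.9412e-07) = 0.00199411 m = 1.9941 mm


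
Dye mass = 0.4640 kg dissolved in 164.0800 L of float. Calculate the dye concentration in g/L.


Formula: Conc = dye_mass(kg) / volume(L) * 1000
Substituting: Conc = 0.4640 / 164.0800 * 1000
Result: 2.8279 g/L


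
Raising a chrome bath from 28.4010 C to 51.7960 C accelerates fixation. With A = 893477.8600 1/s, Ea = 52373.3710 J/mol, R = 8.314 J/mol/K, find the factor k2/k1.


T1 = 28.4010 + 273.15 = 301.5510 K; T2 = 51.7960 + 273.15 = 324.9460 K
k1 = A * exp(-Ea/(R*T1)) = 893477.8600 * exp(-52373.3710/(8.314*301.5510)) = 7.5621e-04 1/s
k2 = A * exp(-Ea/(R*T2)) = 893477.8600 * exp(-52373.3710/(8.314*324.9460)) = 0.00340275 1/s
k2/k1 = 0.00340275 / 7.5621e-04 = 4.4997


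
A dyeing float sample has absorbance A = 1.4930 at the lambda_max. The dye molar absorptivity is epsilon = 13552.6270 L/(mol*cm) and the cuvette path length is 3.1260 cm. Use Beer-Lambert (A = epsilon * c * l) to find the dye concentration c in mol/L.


Formula: c = A / (epsilon * l)
Substituting: c = 1.4930 / (13552.6270 * 3.1260)
Result: 3.5241e-05 mol/L


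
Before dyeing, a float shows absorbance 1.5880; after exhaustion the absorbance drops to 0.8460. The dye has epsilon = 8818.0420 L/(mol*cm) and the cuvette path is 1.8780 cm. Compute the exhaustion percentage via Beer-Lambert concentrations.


c_initial = A_i / (epsilon * l) = 1.5880 / (8818.0420 * 1.8780) = 9.5892e-05 mol/L
c_final = A_f / (epsilon * l) = 0.8460 / (8818.0420 * 1.8780) = 5.1086e-05 mol/L
Exhaustion = (c_initial - c_final) / c_initial * 100 = (9.5892e-05 - 5.1086e-05) / 9.5892e-05 * 100 = 46.7254 %


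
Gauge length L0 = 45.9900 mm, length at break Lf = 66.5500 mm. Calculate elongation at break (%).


Formula: Elongation = (Lf - L0) / L0 * 100
Substituting: Elongation = (66.5500 - 45.9900) / 45.9900 * 100
Result: 44.7054 %


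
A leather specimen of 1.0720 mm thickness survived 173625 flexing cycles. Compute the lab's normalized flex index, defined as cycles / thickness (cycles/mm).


Formula: Index = cycles / thickness
Substituting: Index = 173625 / 1.0720
Result: 161963.6194 cycles/mm


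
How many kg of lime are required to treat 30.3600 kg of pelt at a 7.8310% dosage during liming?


Formula: Lime = substrate * pct / 100
Substituting: Lime = 30.3600 * 7.8310 / 100
Result: 2.3775 kg


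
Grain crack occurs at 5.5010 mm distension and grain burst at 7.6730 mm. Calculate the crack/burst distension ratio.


Formula: Ratio = crack / burst
Substituting: Ratio = 5.5010 / 7.6730
Result: 0.7169


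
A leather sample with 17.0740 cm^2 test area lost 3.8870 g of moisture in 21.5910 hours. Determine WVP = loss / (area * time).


Formula: WVP = loss / (area * time)
Substituting: WVP = 3.8870 / (17.0740 * 21.5910)
Result: 0.010544 g/(cm^2*hr)


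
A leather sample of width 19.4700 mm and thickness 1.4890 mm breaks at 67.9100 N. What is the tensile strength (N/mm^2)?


Formula: TS = force / (width * thickness)
Substituting: TS = 67.9100 / (19.4700 * 1.4890)
Result: 2.3425 N/mm^2


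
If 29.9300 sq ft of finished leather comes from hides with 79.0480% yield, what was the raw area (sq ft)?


Formula: raw = finished * 100 / yield
Substituting: raw = 29.9300 * 100 / 79.0480
Result: 37.8631 sq ft


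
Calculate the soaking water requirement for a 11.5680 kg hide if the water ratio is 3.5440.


Formula: Water = hide_weight * ratio
Substituting: Water = 11.5680 * 3.5440
Result: 40.9970 kg


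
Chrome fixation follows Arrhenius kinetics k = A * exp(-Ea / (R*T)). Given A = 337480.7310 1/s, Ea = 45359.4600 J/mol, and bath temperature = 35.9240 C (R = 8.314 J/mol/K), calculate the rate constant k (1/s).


T_K = T_C + 273.15 = 35.9240 + 273.15 = 309.0740 K
exponent = -Ea / (R * T_K) = -45359.4600 / (8.314 * 309.0740) = -17.6521
k = A * exp(exponent) = 337480.7310 * exp(-17.6521) = 0.00727875 1/s


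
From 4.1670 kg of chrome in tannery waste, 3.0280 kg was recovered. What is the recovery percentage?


Formula: Recovery = recovered / input * 100
Substituting: Recovery = 3.0280 / 4.1670 * 100
Result: 72.6662 %


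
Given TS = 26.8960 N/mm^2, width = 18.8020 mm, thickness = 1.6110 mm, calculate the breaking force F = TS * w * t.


Formula: F = TS * w * t
Substituting: F = 26.8960 * 18.8020 * 1.6110
Result: 814.6804 N


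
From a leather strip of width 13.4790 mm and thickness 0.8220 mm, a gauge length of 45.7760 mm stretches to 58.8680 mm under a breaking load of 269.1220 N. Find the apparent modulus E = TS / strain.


TS = F / (w * t) = 269.1220 / (13.4790 * 0.8220) = 24.2896 N/mm^2
strain = (Lf - L0) / L0 = (58.8680 - 45.7760) / 45.7760 = 0.2860
E = TS / strain = 24.2896 / 0.2860 = 84.9281 N/mm^2


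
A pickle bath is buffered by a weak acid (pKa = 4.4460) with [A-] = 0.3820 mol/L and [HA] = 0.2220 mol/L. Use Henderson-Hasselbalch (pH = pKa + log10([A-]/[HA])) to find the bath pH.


ratio = [A-] / [HA] = 0.3820 / 0.2220 = 1.7207
log10(ratio) = 0.2357
pH = pKa + log10(ratio) = 4.4460 + 0.2357 = 4.6817


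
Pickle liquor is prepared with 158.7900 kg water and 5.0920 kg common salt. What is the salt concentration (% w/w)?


Formula: Conc = salt / (water + salt) * 100
Substituting: Conc = 5.0920 / (158.7900 + 5.0920) * 100
Result: 3.1071 %


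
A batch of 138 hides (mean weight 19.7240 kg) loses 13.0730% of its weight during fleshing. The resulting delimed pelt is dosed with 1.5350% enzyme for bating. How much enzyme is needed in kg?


Total_raw = N * avg_wt = 138 * 19.7240 = 2721.9120 kg
Substrate = Total_raw * (1 - loss/100) = 2721.9120 * (1 - 13.0730/100) = 2366.0764 kg
Enzyme = Substrate * pct / 100 = 2366.0764 * 1.5350 / 100 = 36.3193 kg


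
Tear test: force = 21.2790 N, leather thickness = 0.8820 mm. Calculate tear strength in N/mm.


Formula: Tear strength = force / thickness
Substituting: Tear strength = 21.2790 / 0.8820
Result: 24.1259 N/mm


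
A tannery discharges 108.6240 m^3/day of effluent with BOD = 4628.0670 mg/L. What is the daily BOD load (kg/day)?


Formula: BOD_load = volume * conc / 1000
Substituting: BOD_load = 108.6240 * 4628.0670 / 1000
Result: 502.7191 kg/day


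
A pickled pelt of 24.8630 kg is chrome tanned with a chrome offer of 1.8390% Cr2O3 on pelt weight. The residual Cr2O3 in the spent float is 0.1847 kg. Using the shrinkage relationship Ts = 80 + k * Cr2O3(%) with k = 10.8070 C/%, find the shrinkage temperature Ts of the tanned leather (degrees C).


Offered = pelt * offer_pct / 100 = 24.8630 * 1.8390 / 100 = 0.4572 kg
Uptake = offered - residual = 0.4572 - 0.1847 = 0.2725 kg
Cr2O3% on pelt = uptake / pelt * 100 = 0.2725 / 24.8630 * 100 = 1.0961 %
Ts = 80 + k * Cr2O3% = 80 + 10.8070 * 1.0961 = 91.8459 C


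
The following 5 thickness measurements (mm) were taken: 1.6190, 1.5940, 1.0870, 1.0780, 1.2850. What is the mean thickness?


Formula: Average = sum / n
Substituting: Average = 6.6630 / 5
Result: 1.3326 mm


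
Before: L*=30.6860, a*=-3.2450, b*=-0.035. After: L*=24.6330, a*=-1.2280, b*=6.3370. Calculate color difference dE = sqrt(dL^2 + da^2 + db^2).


dL = -6.0530, da = 2.0170, db = 6.3720
dE = sqrt((-6.0530)^2 + 2.0170^2 + 6.3720^2) = 9.0172


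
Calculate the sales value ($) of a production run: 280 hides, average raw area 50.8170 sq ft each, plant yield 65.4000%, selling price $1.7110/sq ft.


Raw_total = N * avg_area = 280 * 50.8170 = 14228.7600 sq ft
Finished = Raw_total * yield / 100 = 14228.7600 * 65.4000 / 100 = 9305.6090 sq ft
Value = Finished * price = 9305.6090 * 1.7110 = 15921.8971 $


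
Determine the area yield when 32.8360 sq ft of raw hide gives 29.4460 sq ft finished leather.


Formula: Yield = finished / raw * 100
Substituting: Yield = 29.4460 / 32.8360 * 100
Result: 89.6760 %


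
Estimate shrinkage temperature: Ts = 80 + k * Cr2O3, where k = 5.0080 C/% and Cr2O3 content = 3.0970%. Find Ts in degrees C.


Formula: Ts = 80 + k * Cr2O3
Substituting: Ts = 80 + 5.0080 * 3.0970
Result: 95.5098 C


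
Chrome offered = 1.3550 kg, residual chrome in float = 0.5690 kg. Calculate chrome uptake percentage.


Formula: Uptake = (offered - residual) / offered * 100
Substituting: Uptake = (1.3550 - 0.5690) / 1.3550 * 100
Result: 58.0074 %


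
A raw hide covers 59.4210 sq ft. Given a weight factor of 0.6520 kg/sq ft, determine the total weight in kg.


Formula: Weight = area * weight_per_sqft
Substituting: Weight = 59.4210 * 0.6520
Result: 38.7425 kg


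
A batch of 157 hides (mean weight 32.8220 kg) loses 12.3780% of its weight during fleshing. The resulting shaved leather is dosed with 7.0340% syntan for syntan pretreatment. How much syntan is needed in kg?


Total_raw = N * avg_wt = 157 * 32.8220 = 5153.0540 kg
Substrate = Total_raw * (1 - loss/100) = 5153.0540 * (1 - 12.3780/100) = 4515.2090 kg
Syntan = Substrate * pct / 100 = 4515.2090 * 7.0340 / 100 = 317.5998 kg


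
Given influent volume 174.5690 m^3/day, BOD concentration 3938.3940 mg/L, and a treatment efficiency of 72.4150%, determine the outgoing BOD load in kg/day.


Load_in = volume * conc / 1000 = 174.5690 * 3938.3940 / 1000 = 687.5215 kg/day
Removed = Load_in * eff / 100 = 687.5215 * 72.4150 / 100 = 497.8687 kg/day
Load_out = Load_in - Removed = 687.5215 - 497.8687 = 189.6528 kg/day


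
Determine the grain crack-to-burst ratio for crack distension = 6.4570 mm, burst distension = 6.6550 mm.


Formula: Ratio = crack / burst
Substituting: Ratio = 6.4570 / 6.6550
Result: 0.9702


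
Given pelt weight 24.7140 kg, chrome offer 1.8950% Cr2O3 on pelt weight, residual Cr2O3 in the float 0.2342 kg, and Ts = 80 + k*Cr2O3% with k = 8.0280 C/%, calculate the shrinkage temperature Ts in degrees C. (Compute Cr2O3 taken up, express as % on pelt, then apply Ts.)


Offered = pelt * offer_pct / 100 = 24.7140 * 1.8950 / 100 = 0.4683 kg
Uptake = offered - residual = 0.4683 - 0.2342 = 0.2341 kg
Cr2O3% on pelt = uptake / pelt * 100 = 0.2341 / 24.7140 * 100 = 0.9474 %
Ts = 80 + k * Cr2O3% = 80 + 8.0280 * 0.9474 = 87.6054 C


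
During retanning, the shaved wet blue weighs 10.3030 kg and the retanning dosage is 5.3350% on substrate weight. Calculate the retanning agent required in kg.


Formula: Retan = substrate * pct / 100
Substituting: Retan = 10.3030 * 5.3350 / 100
Result: 0.5497 kg


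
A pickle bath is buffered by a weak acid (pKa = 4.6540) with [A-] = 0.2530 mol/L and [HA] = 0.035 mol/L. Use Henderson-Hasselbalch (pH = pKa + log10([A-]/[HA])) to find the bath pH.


ratio = [A-] / [HA] = 0.2530 / 0.035 = 7.2286
log10(ratio) = 0.8591
pH = pKa + log10(ratio) = 4.6540 + 0.8591 = 5.5131


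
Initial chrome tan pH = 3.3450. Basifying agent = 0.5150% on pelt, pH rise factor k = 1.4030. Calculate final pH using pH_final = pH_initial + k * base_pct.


Formula: pH_final = pH_initial + k * base_pct
Substituting: pH_final = 3.3450 + 1.4030 * 0.5150
Result: 4.0675


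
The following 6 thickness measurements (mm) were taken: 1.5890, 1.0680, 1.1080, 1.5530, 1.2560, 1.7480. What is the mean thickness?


Formula: Average = sum / n
Substituting: Average = 8.3220 / 6
Result: 1.3870 mm


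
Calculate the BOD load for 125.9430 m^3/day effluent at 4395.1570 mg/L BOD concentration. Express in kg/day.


Formula: BOD_load = volume * conc / 1000
Substituting: BOD_load = 125.9430 * 4395.1570 / 1000
Result: 553.5393 kg/day


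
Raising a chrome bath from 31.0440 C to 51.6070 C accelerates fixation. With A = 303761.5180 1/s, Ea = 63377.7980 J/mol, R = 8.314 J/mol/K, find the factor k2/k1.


T1 = 31.0440 + 273.15 = 304.1940 K; T2 = 51.6070 + 273.15 = 324.7570 K
k1 = A * exp(-Ea/(R*T1)) = 303761.5180 * exp(-63377.7980/(8.314*304.1940)) = 3.9740e-06 1/s
k2 = A * exp(-Ea/(R*T2)) = 303761.5180 * exp(-63377.7980/(8.314*324.7570)) = 1.9424e-05 1/s
k2/k1 = 1.9424e-05 / 3.9740e-06 = 4.8878


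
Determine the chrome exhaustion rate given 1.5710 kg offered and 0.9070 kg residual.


Formula: Uptake = (offered - residual) / offered * 100
Substituting: Uptake = (1.5710 - 0.9070) / 1.5710 * 100
Result: 42.2661 %


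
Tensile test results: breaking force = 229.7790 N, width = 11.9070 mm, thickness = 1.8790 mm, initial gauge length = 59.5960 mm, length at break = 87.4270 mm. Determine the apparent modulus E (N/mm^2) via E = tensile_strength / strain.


TS = F / (w * t) = 229.7790 / (11.9070 * 1.8790) = 10.2703 N/mm^2
strain = (Lf - L0) / L0 = (87.4270 - 59.5960) / 59.5960 = 0.4670
E = TS / strain = 10.2703 / 0.4670 = 21.9922 N/mm^2


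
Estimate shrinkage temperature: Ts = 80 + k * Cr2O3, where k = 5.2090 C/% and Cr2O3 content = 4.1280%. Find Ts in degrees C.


Formula: Ts = 80 + k * Cr2O3
Substituting: Ts = 80 + 5.2090 * 4.1280
Result: 101.5028 C


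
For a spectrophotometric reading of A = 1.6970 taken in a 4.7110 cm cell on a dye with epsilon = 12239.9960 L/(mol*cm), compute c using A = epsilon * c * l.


Formula: c = A / (epsilon * l)
Substituting: c = 1.6970 / (12239.9960 * 4.7110)
Result: 2.9430e-05 mol/L


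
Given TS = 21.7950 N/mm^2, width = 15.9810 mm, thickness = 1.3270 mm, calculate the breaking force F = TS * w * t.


Formula: F = TS * w * t
Substituting: F = 21.7950 * 15.9810 * 1.3270
Result: 462.2019 N


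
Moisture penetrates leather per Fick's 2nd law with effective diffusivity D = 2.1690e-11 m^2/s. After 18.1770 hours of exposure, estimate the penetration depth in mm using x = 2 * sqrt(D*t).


t = 18.1770 hr * 3600 = 65437.2000 s
D * t = 2.1690e-11 * 65437.2000 = 1.4193e-06
x = 2 * sqrt(D*t) = 2 * sqrt(1.4193e-06) = 0.00238272 m = 2.3827 mm


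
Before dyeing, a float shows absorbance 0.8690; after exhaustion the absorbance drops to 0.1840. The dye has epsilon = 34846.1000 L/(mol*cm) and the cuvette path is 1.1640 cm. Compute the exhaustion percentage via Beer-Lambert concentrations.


c_initial = A_i / (epsilon * l) = 0.8690 / (34846.1000 * 1.1640) = 2.1425e-05 mol/L
c_final = A_f / (epsilon * l) = 0.1840 / (34846.1000 * 1.1640) = 4.5364e-06 mol/L
Exhaustion = (c_initial - c_final) / c_initial * 100 = (2.1425e-05 - 4.5364e-06) / 2.1425e-05 * 100 = 78.8262 %


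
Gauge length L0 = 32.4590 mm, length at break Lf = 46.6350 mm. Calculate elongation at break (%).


Formula: Elongation = (Lf - L0) / L0 * 100
Substituting: Elongation = (46.6350 - 32.4590) / 32.4590 * 100
Result: 43.6736 %


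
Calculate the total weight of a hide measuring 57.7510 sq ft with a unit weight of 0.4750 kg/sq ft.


Formula: Weight = area * weight_per_sqft
Substituting: Weight = 57.7510 * 0.4750
Result: 27.4317 kg


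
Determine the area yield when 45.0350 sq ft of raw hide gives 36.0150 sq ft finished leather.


Formula: Yield = finished / raw * 100
Substituting: Yield = 36.0150 / 45.0350 * 100
Result: 79.9711 %


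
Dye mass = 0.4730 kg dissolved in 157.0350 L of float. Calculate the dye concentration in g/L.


Formula: Conc = dye_mass(kg) / volume(L) * 1000
Substituting: Conc = 0.4730 / 157.0350 * 1000
Result: 3.0121 g/L


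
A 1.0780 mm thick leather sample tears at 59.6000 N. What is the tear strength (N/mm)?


Formula: Tear strength = force / thickness
Substituting: Tear strength = 59.6000 / 1.0780
Result: 55.2876 N/mm


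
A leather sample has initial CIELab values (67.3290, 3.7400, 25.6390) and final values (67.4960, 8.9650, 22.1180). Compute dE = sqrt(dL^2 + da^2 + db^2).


dL = 0.1670, da = 5.2250, db = -3.5210
dE = sqrt(0.1670^2 + 5.2250^2 + (-3.5210)^2) = 6.3029


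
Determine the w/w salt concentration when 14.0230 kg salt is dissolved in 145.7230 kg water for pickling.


Formula: Conc = salt / (water + salt) * 100
Substituting: Conc = 14.0230 / (145.7230 + 14.0230) * 100
Result: 8.7783 %


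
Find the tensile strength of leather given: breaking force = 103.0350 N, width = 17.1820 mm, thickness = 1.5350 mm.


Formula: TS = force / (width * thickness)
Substituting: TS = 103.0350 / (17.1820 * 1.5350)
Result: 3.9066 N/mm^2


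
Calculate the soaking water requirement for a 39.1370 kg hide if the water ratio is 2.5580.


Formula: Water = hide_weight * ratio
Substituting: Water = 39.1370 * 2.5580
Result: 100.1124 kg


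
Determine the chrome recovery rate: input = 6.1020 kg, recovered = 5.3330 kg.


Formula: Recovery = recovered / input * 100
Substituting: Recovery = 5.3330 / 6.1020 * 100
Result: 87.3976 %


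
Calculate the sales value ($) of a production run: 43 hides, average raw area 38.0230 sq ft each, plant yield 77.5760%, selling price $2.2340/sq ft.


Raw_total = N * avg_area = 43 * 38.0230 = 1634.9890 sq ft
Finished = Raw_total * yield / 100 = 1634.9890 * 77.5760 / 100 = 1268.3591 sq ft
Value = Finished * price = 1268.3591 * 2.2340 = 2833.5142 $


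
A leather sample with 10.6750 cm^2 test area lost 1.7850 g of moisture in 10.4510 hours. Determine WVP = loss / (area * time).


Formula: WVP = loss / (area * time)
Substituting: WVP = 1.7850 / (10.6750 * 10.4510)
Result: 0.0159997 g/(cm^2*hr)


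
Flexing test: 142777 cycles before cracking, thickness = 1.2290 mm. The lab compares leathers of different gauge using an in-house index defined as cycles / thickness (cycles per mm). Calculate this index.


Formula: Index = cycles / thickness
Substituting: Index = 142777 / 1.2290
Result: 116173.3116 cycles/mm


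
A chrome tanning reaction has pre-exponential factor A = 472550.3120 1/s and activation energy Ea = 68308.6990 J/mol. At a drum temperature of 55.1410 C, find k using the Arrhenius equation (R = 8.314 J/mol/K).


T_K = T_C + 273.15 = 55.1410 + 273.15 = 328.2910 K
exponent = -Ea / (R * T_K) = -68308.6990 / (8.314 * 328.2910) = -25.0269
k = A * exp(exponent) = 472550.3120 * exp(-25.0269) = 6.3886e-06 1/s


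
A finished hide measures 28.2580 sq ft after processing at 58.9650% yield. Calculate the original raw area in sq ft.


Formula: raw = finished * 100 / yield
Substituting: raw = 28.2580 * 100 / 58.9650
Result: 47.9233 sq ft


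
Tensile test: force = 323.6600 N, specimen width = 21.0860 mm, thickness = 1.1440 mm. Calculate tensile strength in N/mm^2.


Formula: TS = force / (width * thickness)
Substituting: TS = 323.6600 / (21.0860 * 1.1440)
Result: 13.4174 N/mm^2


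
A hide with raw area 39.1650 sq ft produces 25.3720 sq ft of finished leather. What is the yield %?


Formula: Yield = finished / raw * 100
Substituting: Yield = 25.3720 / 39.1650 * 100
Result: 64.7823 %


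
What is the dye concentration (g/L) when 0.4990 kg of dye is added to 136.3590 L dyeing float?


Formula: Conc = dye_mass(kg) / volume(L) * 1000
Substituting: Conc = 0.4990 / 136.3590 * 1000
Result: 3.6595 g/L


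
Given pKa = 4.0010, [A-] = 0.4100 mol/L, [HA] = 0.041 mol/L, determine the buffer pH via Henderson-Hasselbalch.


ratio = [A-] / [HA] = 0.4100 / 0.041 = 10.0000
log10(ratio) = 1.0000
pH = pKa + log10(ratio) = 4.0010 + 1.0000 = 5.0010


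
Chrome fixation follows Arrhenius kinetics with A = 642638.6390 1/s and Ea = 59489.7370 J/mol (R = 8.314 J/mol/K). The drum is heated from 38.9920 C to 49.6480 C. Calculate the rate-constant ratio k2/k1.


T1 = 38.9920 + 273.15 = 312.1420 K; T2 = 49.6480 + 273.15 = 322.7980 K
k1 = A * exp(-Ea/(R*T1)) = 642638.6390 * exp(-59489.7370/(8.314*312.1420)) = 7.1194e-05 1/s
k2 = A * exp(-Ea/(R*T2)) = 642638.6390 * exp(-59489.7370/(8.314*322.7980)) = 1.5174e-04 1/s
k2/k1 = 1.5174e-04 / 7.1194e-05 = 2.1313


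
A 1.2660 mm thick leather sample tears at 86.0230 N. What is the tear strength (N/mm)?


Formula: Tear strength = force / thickness
Substituting: Tear strength = 86.0230 / 1.2660
Result: 67.9487 N/mm


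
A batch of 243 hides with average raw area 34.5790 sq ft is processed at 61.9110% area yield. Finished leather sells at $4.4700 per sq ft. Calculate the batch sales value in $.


Raw_total = N * avg_area = 243 * 34.5790 = 8402.6970 sq ft
Finished = Raw_total * yield / 100 = 8402.6970 * 61.9110 / 100 = 5202.1937 sq ft
Value = Finished * price = 5202.1937 * 4.4700 = 23253.8060 $


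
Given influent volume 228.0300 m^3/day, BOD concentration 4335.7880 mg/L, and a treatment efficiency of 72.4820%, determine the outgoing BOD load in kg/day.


Load_in = volume * conc / 1000 = 228.0300 * 4335.7880 / 1000 = 988.6897 kg/day
Removed = Load_in * eff / 100 = 988.6897 * 72.4820 / 100 = 716.6221 kg/day
Load_out = Load_in - Removed = 988.6897 - 716.6221 = 272.0676 kg/day


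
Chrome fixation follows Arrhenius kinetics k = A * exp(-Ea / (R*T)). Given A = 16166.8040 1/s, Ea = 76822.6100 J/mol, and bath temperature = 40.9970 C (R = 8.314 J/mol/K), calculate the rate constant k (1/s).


T_K = T_C + 273.15 = 40.9970 + 273.15 = 314.1470 K
exponent = -Ea / (R * T_K) = -76822.6100 / (8.314 * 314.1470) = -29.4135
k = A * exp(exponent) = 16166.8040 * exp(-29.4135) = 2.7197e-09 1/s


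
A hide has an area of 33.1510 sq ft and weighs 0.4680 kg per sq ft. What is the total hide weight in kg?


Formula: Weight = area * weight_per_sqft
Substituting: Weight = 33.1510 * 0.4680
Result: 15.5147 kg


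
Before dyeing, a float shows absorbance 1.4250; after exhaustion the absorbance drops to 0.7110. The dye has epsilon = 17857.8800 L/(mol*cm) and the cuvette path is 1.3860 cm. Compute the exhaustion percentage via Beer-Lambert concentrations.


c_initial = A_i / (epsilon * l) = 1.4250 / (17857.8800 * 1.3860) = 5.7573e-05 mol/L
c_final = A_f / (epsilon * l) = 0.7110 / (17857.8800 * 1.3860) = 2.8726e-05 mol/L
Exhaustion = (c_initial - c_final) / c_initial * 100 = (5.7573e-05 - 2.8726e-05) / 5.7573e-05 * 100 = 50.1053 %


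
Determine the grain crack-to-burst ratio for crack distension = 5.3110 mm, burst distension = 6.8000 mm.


Formula: Ratio = crack / burst
Substituting: Ratio = 5.3110 / 6.8000
Result: 0.7810


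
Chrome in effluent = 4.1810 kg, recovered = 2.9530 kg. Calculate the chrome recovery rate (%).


Formula: Recovery = recovered / input * 100
Substituting: Recovery = 2.9530 / 4.1810 * 100
Result: 70.6290 %


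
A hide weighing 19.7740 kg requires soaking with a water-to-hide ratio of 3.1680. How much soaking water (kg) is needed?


Formula: Water = hide_weight * ratio
Substituting: Water = 19.7740 * 3.1680
Result: 62.6440 kg


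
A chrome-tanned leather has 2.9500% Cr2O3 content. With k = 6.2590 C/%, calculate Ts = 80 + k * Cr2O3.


Formula: Ts = 80 + k * Cr2O3
Substituting: Ts = 80 + 6.2590 * 2.9500
Result: 98.4641 C


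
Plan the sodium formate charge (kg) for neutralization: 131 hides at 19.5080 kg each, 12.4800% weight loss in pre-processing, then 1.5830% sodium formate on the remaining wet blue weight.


Total_raw = N * avg_wt = 131 * 19.5080 = 2555.5480 kg
Substrate = Total_raw * (1 - loss/100) = 2555.5480 * (1 - 12.4800/100) = 2236.6156 kg
Neutralizer = Substrate * pct / 100 = 2236.6156 * 1.5830 / 100 = 35.4056 kg


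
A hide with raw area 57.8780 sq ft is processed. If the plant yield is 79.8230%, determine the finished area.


Formula: finished = raw * yield / 100
Substituting: finished = 57.8780 * 79.8230 / 100
Result: 46.2000 sq ft


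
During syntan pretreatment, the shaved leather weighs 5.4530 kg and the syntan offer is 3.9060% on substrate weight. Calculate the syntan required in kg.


Formula: Syntan = substrate * pct / 100
Substituting: Syntan = 5.4530 * 3.9060 / 100
Result: 0.2130 kg


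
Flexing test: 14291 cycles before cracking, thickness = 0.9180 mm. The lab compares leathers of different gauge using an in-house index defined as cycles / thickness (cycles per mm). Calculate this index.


Formula: Index = cycles / thickness
Substituting: Index = 14291 / 0.9180
Result: 15567.5381 cycles/mm


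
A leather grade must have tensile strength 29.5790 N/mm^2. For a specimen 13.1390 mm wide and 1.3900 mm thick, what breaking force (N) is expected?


Formula: F = TS * w * t
Substituting: F = 29.5790 * 13.1390 * 1.3900
Result: 540.2075 N


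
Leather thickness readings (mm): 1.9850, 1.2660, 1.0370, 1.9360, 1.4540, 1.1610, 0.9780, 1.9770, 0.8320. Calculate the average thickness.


Formula: Average = sum / n
Substituting: Average = 12.6260 / 9
Result: 1.4029 mm


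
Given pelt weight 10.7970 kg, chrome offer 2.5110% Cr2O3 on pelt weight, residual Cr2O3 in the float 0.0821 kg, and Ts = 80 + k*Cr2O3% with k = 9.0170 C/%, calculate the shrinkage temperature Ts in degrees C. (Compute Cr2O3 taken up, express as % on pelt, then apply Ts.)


Offered = pelt * offer_pct / 100 = 10.7970 * 2.5110 / 100 = 0.2711 kg
Uptake = offered - residual = 0.2711 - 0.0821 = 0.1890 kg
Cr2O3% on pelt = uptake / pelt * 100 = 0.1890 / 10.7970 * 100 = 1.7506 %
Ts = 80 + k * Cr2O3% = 80 + 9.0170 * 1.7506 = 95.7852 C


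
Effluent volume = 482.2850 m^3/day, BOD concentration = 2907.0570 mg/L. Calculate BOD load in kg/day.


Formula: BOD_load = volume * conc / 1000
Substituting: BOD_load = 482.2850 * 2907.0570 / 1000
Result: 1402.0300 kg/day


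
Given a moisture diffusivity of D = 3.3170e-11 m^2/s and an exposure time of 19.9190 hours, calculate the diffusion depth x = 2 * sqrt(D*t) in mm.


t = 19.9190 hr * 3600 = 71708.4000 s
D * t = 3.3170e-11 * 71708.4000 = 2.3786e-06
x = 2 * sqrt(D*t) = 2 * sqrt(2.3786e-06) = 0.00308452 m = 3.0845 mm


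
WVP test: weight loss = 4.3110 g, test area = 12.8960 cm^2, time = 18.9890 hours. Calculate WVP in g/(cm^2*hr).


Formula: WVP = loss / (area * time)
Substituting: WVP = 4.3110 / (12.8960 * 18.9890)
Result: 0.0176044 g/(cm^2*hr)


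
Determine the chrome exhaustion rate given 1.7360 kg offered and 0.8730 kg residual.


Formula: Uptake = (offered - residual) / offered * 100
Substituting: Uptake = (1.7360 - 0.8730) / 1.7360 * 100
Result: 49.7120 %


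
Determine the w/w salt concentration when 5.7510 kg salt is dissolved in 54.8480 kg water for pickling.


Formula: Conc = salt / (water + salt) * 100
Substituting: Conc = 5.7510 / (54.8480 + 5.7510) * 100
Result: 9.4903 %


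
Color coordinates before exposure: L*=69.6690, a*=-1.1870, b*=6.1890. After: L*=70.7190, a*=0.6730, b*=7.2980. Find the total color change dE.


dL = 1.0500, da = 1.8600, db = 1.1090
dE = sqrt(1.0500^2 + 1.8600^2 + 1.1090^2) = 2.4067


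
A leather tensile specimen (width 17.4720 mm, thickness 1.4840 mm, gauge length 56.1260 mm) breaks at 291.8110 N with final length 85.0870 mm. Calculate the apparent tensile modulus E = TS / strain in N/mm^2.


TS = F / (w * t) = 291.8110 / (17.4720 * 1.4840) = 11.2545 N/mm^2
strain = (Lf - L0) / L0 = (85.0870 - 56.1260) / 56.1260 = 0.5160
E = TS / strain = 11.2545 / 0.5160 = 21.8110 N/mm^2


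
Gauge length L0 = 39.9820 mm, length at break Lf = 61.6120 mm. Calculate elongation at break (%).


Formula: Elongation = (Lf - L0) / L0 * 100
Substituting: Elongation = (61.6120 - 39.9820) / 39.9820 * 100
Result: 54.0993 %


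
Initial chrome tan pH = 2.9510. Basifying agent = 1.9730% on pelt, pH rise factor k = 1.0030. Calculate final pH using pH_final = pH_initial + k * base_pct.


Formula: pH_final = pH_initial + k * base_pct
Substituting: pH_final = 2.9510 + 1.0030 * 1.9730
Result: 4.9299


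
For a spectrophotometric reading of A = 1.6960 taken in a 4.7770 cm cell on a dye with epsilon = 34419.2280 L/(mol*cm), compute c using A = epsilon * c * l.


Formula: c = A / (epsilon * l)
Substituting: c = 1.6960 / (34419.2280 * 4.7770)
Result: 1.0315e-05 mol/L


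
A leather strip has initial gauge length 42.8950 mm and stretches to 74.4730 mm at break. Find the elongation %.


Formula: Elongation = (Lf - L0) / L0 * 100
Substituting: Elongation = (74.4730 - 42.8950) / 42.8950 * 100
Result: 73.6170 %


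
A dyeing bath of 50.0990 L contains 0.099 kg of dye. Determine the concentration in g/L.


Formula: Conc = dye_mass(kg) / volume(L) * 1000
Substituting: Conc = 0.099 / 50.0990 * 1000
Result: 1.9761 g/L


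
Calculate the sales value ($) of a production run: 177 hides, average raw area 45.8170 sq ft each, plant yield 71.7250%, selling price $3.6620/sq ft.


Raw_total = N * avg_area = 177 * 45.8170 = 8109.6090 sq ft
Finished = Raw_total * yield / 100 = 8109.6090 * 71.7250 / 100 = 5816.6171 sq ft
Value = Finished * price = 5816.6171 * 3.6620 = 21300.4517 $


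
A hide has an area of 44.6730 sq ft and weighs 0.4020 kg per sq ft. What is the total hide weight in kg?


Formula: Weight = area * weight_per_sqft
Substituting: Weight = 44.6730 * 0.4020
Result: 17.9585 kg


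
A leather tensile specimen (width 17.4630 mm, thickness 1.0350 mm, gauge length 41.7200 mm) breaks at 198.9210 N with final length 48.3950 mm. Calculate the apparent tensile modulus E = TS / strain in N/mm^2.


TS = F / (w * t) = 198.9210 / (17.4630 * 1.0350) = 11.0058 N/mm^2
strain = (Lf - L0) / L0 = (48.3950 - 41.7200) / 41.7200 = 0.1600
E = TS / strain = 11.0058 / 0.1600 = 68.7883 N/mm^2


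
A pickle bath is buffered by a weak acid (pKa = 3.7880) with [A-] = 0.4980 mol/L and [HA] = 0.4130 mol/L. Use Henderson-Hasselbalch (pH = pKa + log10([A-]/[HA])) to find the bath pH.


ratio = [A-] / [HA] = 0.4980 / 0.4130 = 1.2058
log10(ratio) = 0.0812793
pH = pKa + log10(ratio) = 3.7880 + 0.0812793 = 3.8693


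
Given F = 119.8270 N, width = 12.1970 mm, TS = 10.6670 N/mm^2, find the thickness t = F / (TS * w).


Formula: t = F / (TS * w)
Substituting: t = 119.8270 / (10.6670 * 12.1970)
Result: 0.9210 mm


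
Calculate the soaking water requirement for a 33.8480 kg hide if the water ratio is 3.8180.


Formula: Water = hide_weight * ratio
Substituting: Water = 33.8480 * 3.8180
Result: 129.2317 kg


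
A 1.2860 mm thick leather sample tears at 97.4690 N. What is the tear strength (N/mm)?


Formula: Tear strength = force / thickness
Substituting: Tear strength = 97.4690 / 1.2860
Result: 75.7924 N/mm


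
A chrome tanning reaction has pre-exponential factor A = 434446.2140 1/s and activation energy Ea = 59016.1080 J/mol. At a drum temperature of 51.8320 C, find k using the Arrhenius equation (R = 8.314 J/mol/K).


T_K = T_C + 273.15 = 51.8320 + 273.15 = 324.9820 K
exponent = -Ea / (R * T_K) = -59016.1080 / (8.314 * 324.9820) = -21.8424
k = A * exp(exponent) = 434446.2140 * exp(-21.8424) = 1.4187e-04 1/s


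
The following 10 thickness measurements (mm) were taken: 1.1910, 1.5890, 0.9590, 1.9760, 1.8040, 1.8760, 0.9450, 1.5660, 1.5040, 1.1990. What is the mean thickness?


Formula: Average = sum / n
Substituting: Average = 14.6090 / 10
Result: 1.4609 mm


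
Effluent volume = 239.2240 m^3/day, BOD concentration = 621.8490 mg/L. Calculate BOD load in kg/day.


Formula: BOD_load = volume * conc / 1000
Substituting: BOD_load = 239.2240 * 621.8490 / 1000
Result: 148.7612 kg/day


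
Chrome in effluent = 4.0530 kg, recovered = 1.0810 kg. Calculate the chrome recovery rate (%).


Formula: Recovery = recovered / input * 100
Substituting: Recovery = 1.0810 / 4.0530 * 100
Result: 26.6716 %


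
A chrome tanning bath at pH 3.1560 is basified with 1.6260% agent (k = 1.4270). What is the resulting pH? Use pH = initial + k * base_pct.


Formula: pH_final = pH_initial + k * base_pct
Substituting: pH_final = 3.1560 + 1.4270 * 1.6260
Result: 5.4763


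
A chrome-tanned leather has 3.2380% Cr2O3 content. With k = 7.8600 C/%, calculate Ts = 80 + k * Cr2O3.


Formula: Ts = 80 + k * Cr2O3
Substituting: Ts = 80 + 7.8600 * 3.2380
Result: 105.4507 C


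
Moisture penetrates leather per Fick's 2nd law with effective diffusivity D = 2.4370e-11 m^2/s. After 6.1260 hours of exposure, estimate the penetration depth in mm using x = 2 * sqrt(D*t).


t = 6.1260 hr * 3600 = 22053.6000 s
D * t = 2.4370e-11 * 22053.6000 = 5.3745e-07
x = 2 * sqrt(D*t) = 2 * sqrt(5.3745e-07) = 0.00146621 m = 1.4662 mm


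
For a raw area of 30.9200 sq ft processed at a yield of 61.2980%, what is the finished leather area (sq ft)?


Formula: finished = raw * yield / 100
Substituting: finished = 30.9200 * 61.2980 / 100
Result: 18.9533 sq ft


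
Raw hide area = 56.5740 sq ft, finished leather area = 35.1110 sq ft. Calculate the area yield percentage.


Formula: Yield = finished / raw * 100
Substituting: Yield = 35.1110 / 56.5740 * 100
Result: 62.0621 %


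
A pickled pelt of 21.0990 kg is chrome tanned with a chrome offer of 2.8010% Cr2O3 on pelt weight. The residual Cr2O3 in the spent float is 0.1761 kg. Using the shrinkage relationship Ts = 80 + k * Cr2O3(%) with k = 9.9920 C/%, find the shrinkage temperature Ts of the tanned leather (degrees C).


Offered = pelt * offer_pct / 100 = 21.0990 * 2.8010 / 100 = 0.5910 kg
Uptake = offered - residual = 0.5910 - 0.1761 = 0.4149 kg
Cr2O3% on pelt = uptake / pelt * 100 = 0.4149 / 21.0990 * 100 = 1.9664 %
Ts = 80 + k * Cr2O3% = 80 + 9.9920 * 1.9664 = 99.6479 C


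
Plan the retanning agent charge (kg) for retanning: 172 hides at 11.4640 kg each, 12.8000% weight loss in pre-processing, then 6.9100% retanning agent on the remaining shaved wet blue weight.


Total_raw = N * avg_wt = 172 * 11.4640 = 1971.8080 kg
Substrate = Total_raw * (1 - loss/100) = 1971.8080 * (1 - 12.8000/100) = 1719.4166 kg
Retan = Substrate * pct / 100 = 1719.4166 * 6.9100 / 100 = 118.8117 kg


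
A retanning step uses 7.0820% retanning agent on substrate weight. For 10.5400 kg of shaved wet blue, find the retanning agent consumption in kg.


Formula: Retan = substrate * pct / 100
Substituting: Retan = 10.5400 * 7.0820 / 100
Result: 0.7464 kg
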